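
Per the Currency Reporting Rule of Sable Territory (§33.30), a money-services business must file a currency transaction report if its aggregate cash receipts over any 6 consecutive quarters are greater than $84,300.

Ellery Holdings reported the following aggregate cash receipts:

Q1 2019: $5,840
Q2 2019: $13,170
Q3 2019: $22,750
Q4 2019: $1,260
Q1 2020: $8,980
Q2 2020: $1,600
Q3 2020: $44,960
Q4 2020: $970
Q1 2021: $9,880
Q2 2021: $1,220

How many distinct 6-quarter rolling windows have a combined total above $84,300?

Q1 2019–Q2 2020: $5,840 + $13,170 + $22,750 + $1,260 + $8,980 + $1,600 = $53,600 (under)
Q2 2019–Q3 2020: $13,170 + $22,750 + $1,260 + $8,980 + $1,600 + $44,960 = $92,720 (over)
Q3 2019–Q4 2020: $22,750 + $1,260 + $8,980 + $1,600 + $44,960 + $970 = $80,520 (under)
Q4 2019–Q1 2021: $1,260 + $8,980 + $1,600 + $44,960 + $970 + $9,880 = $67,650 (under)
Q1 2020–Q2 2021: $8,980 + $1,600 + $44,960 + $970 + $9,880 + $1,220 = $67,610 (under)
1 window exceeds the threshold.

1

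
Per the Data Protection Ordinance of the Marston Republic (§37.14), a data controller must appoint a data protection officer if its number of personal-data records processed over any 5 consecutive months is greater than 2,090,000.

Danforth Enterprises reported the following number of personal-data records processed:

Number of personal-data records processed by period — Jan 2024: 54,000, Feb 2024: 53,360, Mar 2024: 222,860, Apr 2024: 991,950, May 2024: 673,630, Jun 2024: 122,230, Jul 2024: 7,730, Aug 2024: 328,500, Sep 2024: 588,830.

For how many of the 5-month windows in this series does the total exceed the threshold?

1

Jan 2024–May 2024: 54,000 + 53,360 + 222,860 + 991,950 + 673,630 = 1,995,800 (under)
Feb 2024–Jun 2024: 53,360 + 222,860 + 991,950 + 673,630 + 122,230 = 2,064,030 (under)
Mar 2024–Jul 2024: 222,860 + 991,950 + 673,630 + 122,230 + 7,730 = 2,018,400 (under)
Apr 2024–Aug 2024: 991,950 + 673,630 + 122,230 + 7,730 + 328,500 = 2,124,040 (over)
May 2024–Sep 2024: 673,630 + 122,230 + 7,730 + 328,500 + 588,830 = 1,720,920 (under)
1 window exceeds the threshold.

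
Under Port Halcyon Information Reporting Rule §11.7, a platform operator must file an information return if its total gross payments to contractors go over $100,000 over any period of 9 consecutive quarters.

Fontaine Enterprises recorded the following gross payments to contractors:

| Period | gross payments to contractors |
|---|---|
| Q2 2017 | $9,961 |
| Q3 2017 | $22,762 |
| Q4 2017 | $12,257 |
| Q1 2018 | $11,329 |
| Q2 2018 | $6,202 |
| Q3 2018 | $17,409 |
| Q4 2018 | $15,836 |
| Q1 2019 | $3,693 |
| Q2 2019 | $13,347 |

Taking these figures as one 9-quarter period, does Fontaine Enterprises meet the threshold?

Total gross payments to contractors: $9,961 + $22,762 + $12,257 + $11,329 + $6,202 + $17,409 + $15,836 + $3,693 + $13,347 = $112,796.
$112,796 > $100,000, so the threshold is exceeded.

Yes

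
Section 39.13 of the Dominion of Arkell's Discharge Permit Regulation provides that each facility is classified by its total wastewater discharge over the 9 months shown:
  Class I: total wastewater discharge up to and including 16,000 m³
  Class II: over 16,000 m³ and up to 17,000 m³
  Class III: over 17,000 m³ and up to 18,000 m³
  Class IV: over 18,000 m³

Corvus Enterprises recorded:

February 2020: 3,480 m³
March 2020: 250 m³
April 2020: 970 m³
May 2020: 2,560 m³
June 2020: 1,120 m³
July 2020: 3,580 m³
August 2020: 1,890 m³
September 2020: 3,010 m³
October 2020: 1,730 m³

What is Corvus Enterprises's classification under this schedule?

Class IV

Total wastewater discharge: 3,480 m³ + 250 m³ + 970 m³ + 2,560 m³ + 1,120 m³ + 3,580 m³ + 1,890 m³ + 3,010 m³ + 1,730 m³ = 18,590 m³.
18,590 m³ > 18,000 m³, so Class IV applies.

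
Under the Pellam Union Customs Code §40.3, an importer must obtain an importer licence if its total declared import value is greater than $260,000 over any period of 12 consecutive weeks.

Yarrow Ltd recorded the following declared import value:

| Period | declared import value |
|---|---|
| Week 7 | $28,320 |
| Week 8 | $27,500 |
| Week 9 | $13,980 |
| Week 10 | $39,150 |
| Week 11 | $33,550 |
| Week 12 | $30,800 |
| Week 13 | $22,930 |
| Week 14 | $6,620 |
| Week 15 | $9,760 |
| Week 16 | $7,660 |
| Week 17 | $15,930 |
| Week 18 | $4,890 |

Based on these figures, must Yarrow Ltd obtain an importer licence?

No

Total declared import value: $28,320 + $27,500 + $13,980 + $39,150 + $33,550 + $30,800 + $22,930 + $6,620 + $9,760 + $7,660 + $15,930 + $4,890 = $241,090.
$241,090 ≤ $260,000, so the threshold is not exceeded.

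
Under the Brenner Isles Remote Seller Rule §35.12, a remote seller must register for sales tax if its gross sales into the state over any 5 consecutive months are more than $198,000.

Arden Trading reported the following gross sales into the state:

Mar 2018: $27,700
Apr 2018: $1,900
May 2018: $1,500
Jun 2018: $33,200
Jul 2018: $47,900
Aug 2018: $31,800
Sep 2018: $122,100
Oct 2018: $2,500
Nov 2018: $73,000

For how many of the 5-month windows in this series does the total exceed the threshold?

3

Mar 2018–Jul 2018: $27,700 + $1,900 + $1,500 + $33,200 + $47,900 = $112,200 (under)
Apr 2018–Aug 2018: $1,900 + $1,500 + $33,200 + $47,900 + $31,800 = $116,300 (under)
May 2018–Sep 2018: $1,500 + $33,200 + $47,900 + $31,800 + $122,100 = $236,500 (over)
Jun 2018–Oct 2018: $33,200 + $47,900 + $31,800 + $122,100 + $2,500 = $237,500 (over)
Jul 2018–Nov 2018: $47,900 + $31,800 + $122,100 + $2,500 + $73,000 = $277,300 (over)
3 windows exceed the threshold.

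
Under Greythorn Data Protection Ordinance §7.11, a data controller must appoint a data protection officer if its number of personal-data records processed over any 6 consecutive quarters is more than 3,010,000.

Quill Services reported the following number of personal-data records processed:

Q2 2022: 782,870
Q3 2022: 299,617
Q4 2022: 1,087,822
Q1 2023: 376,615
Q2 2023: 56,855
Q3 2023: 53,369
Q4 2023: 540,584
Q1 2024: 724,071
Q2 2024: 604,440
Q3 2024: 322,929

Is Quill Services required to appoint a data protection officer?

Q2 2022–Q3 2023: 782,870 + 299,617 + 1,087,822 + 376,615 + 56,855 + 53,369 = 2,657,148 (under)
Q3 2022–Q4 2023: 299,617 + 1,087,822 + 376,615 + 56,855 + 53,369 + 540,584 = 2,414,862 (under)
Q4 2022–Q1 2024: 1,087,822 + 376,615 + 56,855 + 53,369 + 540,584 + 724,071 = 2,839,316 (under)
Q1 2023–Q2 2024: 376,615 + 56,855 + 53,369 + 540,584 + 724,071 + 604,440 = 2,355,934 (under)
Q2 2023–Q3 2024: 56,855 + 53,369 + 540,584 + 724,071 + 604,440 + 322,929 = 2,302,248 (under)
No window exceeds 3,010,000.

No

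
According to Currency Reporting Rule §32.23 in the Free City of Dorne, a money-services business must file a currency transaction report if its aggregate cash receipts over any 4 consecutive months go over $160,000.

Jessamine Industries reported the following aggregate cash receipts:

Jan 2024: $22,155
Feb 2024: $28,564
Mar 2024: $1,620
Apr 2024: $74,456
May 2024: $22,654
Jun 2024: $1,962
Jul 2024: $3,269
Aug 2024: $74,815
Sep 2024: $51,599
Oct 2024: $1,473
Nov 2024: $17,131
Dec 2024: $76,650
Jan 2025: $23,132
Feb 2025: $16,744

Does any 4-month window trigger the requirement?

No

Jan 2024–Apr 2024: $22,155 + $28,564 + $1,620 + $74,456 = $126,795 (under)
Feb 2024–May 2024: $28,564 + $1,620 + $74,456 + $22,654 = $127,294 (under)
Mar 2024–Jun 2024: $1,620 + $74,456 + $22,654 + $1,962 = $100,692 (under)
Apr 2024–Jul 2024: $74,456 + $22,654 + $1,962 + $3,269 = $102,341 (under)
May 2024–Aug 2024: $22,654 + $1,962 + $3,269 + $74,815 = $102,700 (under)
Jun 2024–Sep 2024: $1,962 + $3,269 + $74,815 + $51,599 = $131,645 (under)
Jul 2024–Oct 2024: $3,269 + $74,815 + $51,599 + $1,473 = $131,156 (under)
Aug 2024–Nov 2024: $74,815 + $51,599 + $1,473 + $17,131 = $145,018 (under)
Sep 2024–Dec 2024: $51,599 + $1,473 + $17,131 + $76,650 = $146,853 (under)
Oct 2024–Jan 2025: $1,473 + $17,131 + $76,650 + $23,132 = $118,386 (under)
Nov 2024–Feb 2025: $17,131 + $76,650 + $23,132 + $16,744 = $133,657 (under)
No window exceeds $160,000.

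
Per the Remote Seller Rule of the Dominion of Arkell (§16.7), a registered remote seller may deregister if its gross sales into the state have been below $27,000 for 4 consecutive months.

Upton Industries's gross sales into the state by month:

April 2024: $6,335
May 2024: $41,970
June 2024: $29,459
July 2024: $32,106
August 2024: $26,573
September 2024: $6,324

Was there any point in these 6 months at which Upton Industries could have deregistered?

Months below $27,000: April 2024, August 2024, September 2024.
Longest run of consecutive months below the threshold: 2.
2 < 4, so Upton Industries never became eligible.

No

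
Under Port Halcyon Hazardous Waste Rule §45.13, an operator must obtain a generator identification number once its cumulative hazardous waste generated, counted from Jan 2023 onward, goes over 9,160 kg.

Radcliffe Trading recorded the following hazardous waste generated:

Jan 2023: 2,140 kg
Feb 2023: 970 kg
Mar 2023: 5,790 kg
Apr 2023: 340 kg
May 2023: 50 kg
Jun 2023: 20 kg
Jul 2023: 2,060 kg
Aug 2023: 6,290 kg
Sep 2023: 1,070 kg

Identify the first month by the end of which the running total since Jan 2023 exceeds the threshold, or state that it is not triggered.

Apr 2023

Through Jan 2023: 2,140 kg
Through Feb 2023: 3,110 kg
Through Mar 2023: 8,900 kg
Through Apr 2023: 9,240 kg ← exceeds threshold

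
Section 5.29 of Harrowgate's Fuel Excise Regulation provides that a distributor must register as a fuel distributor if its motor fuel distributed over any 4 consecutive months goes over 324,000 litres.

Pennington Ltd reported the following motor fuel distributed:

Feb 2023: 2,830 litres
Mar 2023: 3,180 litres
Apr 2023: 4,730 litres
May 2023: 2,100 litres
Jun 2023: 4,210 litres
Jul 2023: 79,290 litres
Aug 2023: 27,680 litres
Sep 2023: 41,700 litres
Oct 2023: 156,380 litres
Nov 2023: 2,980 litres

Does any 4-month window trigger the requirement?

No

Feb 2023–May 2023: 2,830 litres + 3,180 litres + 4,730 litres + 2,100 litres = 12,840 litres (under)
Mar 2023–Jun 2023: 3,180 litres + 4,730 litres + 2,100 litres + 4,210 litres = 14,220 litres (under)
Apr 2023–Jul 2023: 4,730 litres + 2,100 litres + 4,210 litres + 79,290 litres = 90,330 litres (under)
May 2023–Aug 2023: 2,100 litres + 4,210 litres + 79,290 litres + 27,680 litres = 113,280 litres (under)
Jun 2023–Sep 2023: 4,210 litres + 79,290 litres + 27,680 litres + 41,700 litres = 152,880 litres (under)
Jul 2023–Oct 2023: 79,290 litres + 27,680 litres + 41,700 litres + 156,380 litres = 305,050 litres (under)
Aug 2023–Nov 2023: 27,680 litres + 41,700 litres + 156,380 litres + 2,980 litres = 228,740 litres (under)
No window exceeds 324,000 litres.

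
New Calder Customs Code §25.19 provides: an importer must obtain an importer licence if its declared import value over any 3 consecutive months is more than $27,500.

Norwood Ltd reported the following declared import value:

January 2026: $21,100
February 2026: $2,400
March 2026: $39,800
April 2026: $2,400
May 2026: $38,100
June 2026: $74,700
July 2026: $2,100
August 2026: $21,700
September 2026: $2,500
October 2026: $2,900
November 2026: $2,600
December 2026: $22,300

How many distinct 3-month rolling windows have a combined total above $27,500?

January 2026–March 2026: $21,100 + $2,400 + $39,800 = $63,300 (over)
February 2026–April 2026: $2,400 + $39,800 + $2,400 = $44,600 (over)
March 2026–May 2026: $39,800 + $2,400 + $38,100 = $80,300 (over)
April 2026–June 2026: $2,400 + $38,100 + $74,700 = $115,200 (over)
May 2026–July 2026: $38,100 + $74,700 + $2,100 = $114,900 (over)
June 2026–August 2026: $74,700 + $2,100 + $21,700 = $98,500 (over)
July 2026–September 2026: $2,100 + $21,700 + $2,500 = $26,300 (under)
August 2026–October 2026: $21,700 + $2,500 + $2,900 = $27,100 (under)
September 2026–November 2026: $2,500 + $2,900 + $2,600 = $8,000 (under)
October 2026–December 2026: $2,900 + $2,600 + $22,300 = $27,800 (over)
7 windows exceed the threshold.

7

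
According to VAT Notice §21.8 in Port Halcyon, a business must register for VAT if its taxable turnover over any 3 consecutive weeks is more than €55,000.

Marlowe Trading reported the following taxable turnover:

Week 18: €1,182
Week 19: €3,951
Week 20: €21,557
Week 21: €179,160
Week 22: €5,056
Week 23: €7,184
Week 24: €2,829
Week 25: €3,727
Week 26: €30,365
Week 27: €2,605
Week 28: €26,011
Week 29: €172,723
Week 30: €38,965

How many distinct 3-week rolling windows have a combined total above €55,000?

6

Week 18–Week 20: €1,182 + €3,951 + €21,557 = €26,690 (under)
Week 19–Week 21: €3,951 + €21,557 + €179,160 = €204,668 (over)
Week 20–Week 22: €21,557 + €179,160 + €5,056 = €205,773 (over)
Week 21–Week 23: €179,160 + €5,056 + €7,184 = €191,400 (over)
Week 22–Week 24: €5,056 + €7,184 + €2,829 = €15,069 (under)
Week 23–Week 25: €7,184 + €2,829 + €3,727 = €13,740 (under)
Week 24–Week 26: €2,829 + €3,727 + €30,365 = €36,921 (under)
Week 25–Week 27: €3,727 + €30,365 + €2,605 = €36,697 (under)
Week 26–Week 28: €30,365 + €2,605 + €26,011 = €58,981 (over)
Week 27–Week 29: €2,605 + €26,011 + €172,723 = €201,339 (over)
Week 28–Week 30: €26,011 + €172,723 + €38,965 = €237,699 (over)
6 windows exceed the threshold.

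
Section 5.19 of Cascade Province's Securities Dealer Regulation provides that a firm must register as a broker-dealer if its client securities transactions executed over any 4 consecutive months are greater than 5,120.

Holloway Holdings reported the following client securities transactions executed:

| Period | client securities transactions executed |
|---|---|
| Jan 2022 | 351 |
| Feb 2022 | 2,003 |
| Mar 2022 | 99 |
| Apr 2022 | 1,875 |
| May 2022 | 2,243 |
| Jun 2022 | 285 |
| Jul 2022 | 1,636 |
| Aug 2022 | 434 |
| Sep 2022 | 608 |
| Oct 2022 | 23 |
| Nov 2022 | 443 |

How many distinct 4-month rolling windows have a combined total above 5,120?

2

Jan 2022–Apr 2022: 351 + 2,003 + 99 + 1,875 = 4,328 (under)
Feb 2022–May 2022: 2,003 + 99 + 1,875 + 2,243 = 6,220 (over)
Mar 2022–Jun 2022: 99 + 1,875 + 2,243 + 285 = 4,502 (under)
Apr 2022–Jul 2022: 1,875 + 2,243 + 285 + 1,636 = 6,039 (over)
May 2022–Aug 2022: 2,243 + 285 + 1,636 + 434 = 4,598 (under)
Jun 2022–Sep 2022: 285 + 1,636 + 434 + 608 = 2,963 (under)
Jul 2022–Oct 2022: 1,636 + 434 + 608 + 23 = 2,701 (under)
Aug 2022–Nov 2022: 434 + 608 + 23 + 443 = 1,508 (under)
2 windows exceed the threshold.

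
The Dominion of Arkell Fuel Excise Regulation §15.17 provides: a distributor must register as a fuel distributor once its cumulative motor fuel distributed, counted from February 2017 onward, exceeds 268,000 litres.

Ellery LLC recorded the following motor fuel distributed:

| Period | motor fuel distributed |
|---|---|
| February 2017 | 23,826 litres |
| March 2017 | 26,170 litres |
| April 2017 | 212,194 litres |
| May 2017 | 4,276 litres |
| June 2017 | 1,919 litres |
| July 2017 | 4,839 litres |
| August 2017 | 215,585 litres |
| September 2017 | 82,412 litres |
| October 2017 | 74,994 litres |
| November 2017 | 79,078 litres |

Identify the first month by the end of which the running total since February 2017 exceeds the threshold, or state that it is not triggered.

Through February 2017: 23,826 litres
Through March 2017: 49,996 litres
Through April 2017: 262,190 litres
Through May 2017: 266,466 litres
Through June 2017: 268,385 litres ← exceeds threshold

June 2017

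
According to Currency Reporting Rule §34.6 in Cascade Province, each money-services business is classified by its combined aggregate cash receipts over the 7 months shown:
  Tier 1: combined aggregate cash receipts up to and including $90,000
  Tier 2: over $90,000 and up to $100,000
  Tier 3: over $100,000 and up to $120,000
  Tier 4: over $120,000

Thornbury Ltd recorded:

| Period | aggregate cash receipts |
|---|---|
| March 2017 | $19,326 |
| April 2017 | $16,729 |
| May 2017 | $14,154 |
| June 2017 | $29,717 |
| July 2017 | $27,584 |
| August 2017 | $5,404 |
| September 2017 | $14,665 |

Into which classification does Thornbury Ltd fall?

Combined aggregate cash receipts: $19,326 + $16,729 + $14,154 + $29,717 + $27,584 + $5,404 + $14,665 = $127,579.
$127,579 > $120,000, so Tier 4 applies.

Tier 4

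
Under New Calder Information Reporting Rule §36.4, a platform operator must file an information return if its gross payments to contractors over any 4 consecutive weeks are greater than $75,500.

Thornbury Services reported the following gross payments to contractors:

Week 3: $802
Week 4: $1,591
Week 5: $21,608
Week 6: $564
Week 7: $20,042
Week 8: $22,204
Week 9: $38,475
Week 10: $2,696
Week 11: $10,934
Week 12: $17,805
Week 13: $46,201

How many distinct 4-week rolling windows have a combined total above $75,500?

3

Week 3–Week 6: $802 + $1,591 + $21,608 + $564 = $24,565 (under)
Week 4–Week 7: $1,591 + $21,608 + $564 + $20,042 = $43,805 (under)
Week 5–Week 8: $21,608 + $564 + $20,042 + $22,204 = $64,418 (under)
Week 6–Week 9: $564 + $20,042 + $22,204 + $38,475 = $81,285 (over)
Week 7–Week 10: $20,042 + $22,204 + $38,475 + $2,696 = $83,417 (over)
Week 8–Week 11: $22,204 + $38,475 + $2,696 + $10,934 = $74,309 (under)
Week 9–Week 12: $38,475 + $2,696 + $10,934 + $17,805 = $69,910 (under)
Week 10–Week 13: $2,696 + $10,934 + $17,805 + $46,201 = $77,636 (over)
3 windows exceed the threshold.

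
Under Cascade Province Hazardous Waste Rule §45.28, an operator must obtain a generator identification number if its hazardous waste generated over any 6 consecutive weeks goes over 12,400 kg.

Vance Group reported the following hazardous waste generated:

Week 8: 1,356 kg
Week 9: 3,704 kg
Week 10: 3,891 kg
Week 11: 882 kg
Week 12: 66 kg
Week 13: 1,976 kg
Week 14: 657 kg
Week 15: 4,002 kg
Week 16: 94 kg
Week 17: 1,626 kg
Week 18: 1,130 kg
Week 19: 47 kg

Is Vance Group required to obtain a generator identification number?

Week 8–Week 13: 1,356 kg + 3,704 kg + 3,891 kg + 882 kg + 66 kg + 1,976 kg = 11,875 kg (under)
Week 9–Week 14: 3,704 kg + 3,891 kg + 882 kg + 66 kg + 1,976 kg + 657 kg = 11,176 kg (under)
Week 10–Week 15: 3,891 kg + 882 kg + 66 kg + 1,976 kg + 657 kg + 4,002 kg = 11,474 kg (under)
Week 11–Week 16: 882 kg + 66 kg + 1,976 kg + 657 kg + 4,002 kg + 94 kg = 7,677 kg (under)
Week 12–Week 17: 66 kg + 1,976 kg + 657 kg + 4,002 kg + 94 kg + 1,626 kg = 8,421 kg (under)
Week 13–Week 18: 1,976 kg + 657 kg + 4,002 kg + 94 kg + 1,626 kg + 1,130 kg = 9,485 kg (under)
Week 14–Week 19: 657 kg + 4,002 kg + 94 kg + 1,626 kg + 1,130 kg + 47 kg = 7,556 kg (under)
No window exceeds 12,400 kg.

No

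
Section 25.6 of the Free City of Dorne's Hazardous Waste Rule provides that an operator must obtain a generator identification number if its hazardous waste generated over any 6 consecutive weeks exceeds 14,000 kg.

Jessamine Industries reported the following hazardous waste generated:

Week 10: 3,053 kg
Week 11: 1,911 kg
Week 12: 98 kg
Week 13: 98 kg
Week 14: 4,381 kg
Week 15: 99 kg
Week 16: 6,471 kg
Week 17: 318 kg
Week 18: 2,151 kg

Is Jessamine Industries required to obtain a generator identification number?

Week 10–Week 15: 3,053 kg + 1,911 kg + 98 kg + 98 kg + 4,381 kg + 99 kg = 9,640 kg (under)
Week 11–Week 16: 1,911 kg + 98 kg + 98 kg + 4,381 kg + 99 kg + 6,471 kg = 13,058 kg (under)
Week 12–Week 17: 98 kg + 98 kg + 4,381 kg + 99 kg + 6,471 kg + 318 kg = 11,465 kg (under)
Week 13–Week 18: 98 kg + 4,381 kg + 99 kg + 6,471 kg + 318 kg + 2,151 kg = 13,518 kg (under)
No window exceeds 14,000 kg.

No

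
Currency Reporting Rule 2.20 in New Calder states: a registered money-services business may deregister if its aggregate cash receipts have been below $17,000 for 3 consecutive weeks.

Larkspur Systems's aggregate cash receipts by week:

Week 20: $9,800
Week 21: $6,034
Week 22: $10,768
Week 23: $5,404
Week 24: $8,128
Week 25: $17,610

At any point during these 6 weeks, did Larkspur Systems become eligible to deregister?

Weeks below $17,000: Week 20, Week 21, Week 22, Week 23, Week 24.
Longest run of consecutive weeks below the threshold: 5.
5 ≥ 3, so Larkspur Systems became eligible.

Yes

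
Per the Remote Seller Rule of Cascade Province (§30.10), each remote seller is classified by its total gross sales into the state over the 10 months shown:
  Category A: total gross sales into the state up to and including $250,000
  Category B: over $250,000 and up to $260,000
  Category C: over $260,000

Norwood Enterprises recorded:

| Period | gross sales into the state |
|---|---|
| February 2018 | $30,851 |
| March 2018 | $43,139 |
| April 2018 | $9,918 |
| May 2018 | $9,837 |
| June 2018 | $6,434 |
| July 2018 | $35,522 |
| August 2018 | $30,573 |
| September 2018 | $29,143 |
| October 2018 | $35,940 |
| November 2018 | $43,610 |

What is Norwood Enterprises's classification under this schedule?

Total gross sales into the state: $30,851 + $43,139 + $9,918 + $9,837 + $6,434 + $35,522 + $30,573 + $29,143 + $35,940 + $43,610 = $274,967.
$274,967 > $260,000, so Category C applies.

Category C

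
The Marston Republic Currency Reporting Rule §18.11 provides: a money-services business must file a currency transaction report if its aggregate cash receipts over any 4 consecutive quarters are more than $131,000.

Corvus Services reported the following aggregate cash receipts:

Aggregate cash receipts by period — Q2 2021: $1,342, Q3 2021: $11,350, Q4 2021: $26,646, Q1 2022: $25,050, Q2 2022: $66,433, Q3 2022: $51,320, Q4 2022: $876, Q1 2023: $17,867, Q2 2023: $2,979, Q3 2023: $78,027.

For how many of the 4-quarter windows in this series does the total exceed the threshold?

3

Q2 2021–Q1 2022: $1,342 + $11,350 + $26,646 + $25,050 = $64,388 (under)
Q3 2021–Q2 2022: $11,350 + $26,646 + $25,050 + $66,433 = $129,479 (under)
Q4 2021–Q3 2022: $26,646 + $25,050 + $66,433 + $51,320 = $169,449 (over)
Q1 2022–Q4 2022: $25,050 + $66,433 + $51,320 + $876 = $143,679 (over)
Q2 2022–Q1 2023: $66,433 + $51,320 + $876 + $17,867 = $136,496 (over)
Q3 2022–Q2 2023: $51,320 + $876 + $17,867 + $2,979 = $73,042 (under)
Q4 2022–Q3 2023: $876 + $17,867 + $2,979 + $78,027 = $99,749 (under)
3 windows exceed the threshold.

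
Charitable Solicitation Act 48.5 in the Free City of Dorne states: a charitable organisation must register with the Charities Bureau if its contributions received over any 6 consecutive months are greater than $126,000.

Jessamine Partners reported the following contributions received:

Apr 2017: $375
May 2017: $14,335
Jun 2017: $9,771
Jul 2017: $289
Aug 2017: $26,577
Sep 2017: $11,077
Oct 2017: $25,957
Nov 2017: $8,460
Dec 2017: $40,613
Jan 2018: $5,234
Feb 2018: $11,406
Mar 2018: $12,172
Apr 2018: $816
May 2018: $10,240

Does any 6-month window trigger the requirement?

Apr 2017–Sep 2017: $375 + $14,335 + $9,771 + $289 + $26,577 + $11,077 = $62,424 (under)
May 2017–Oct 2017: $14,335 + $9,771 + $289 + $26,577 + $11,077 + $25,957 = $88,006 (under)
Jun 2017–Nov 2017: $9,771 + $289 + $26,577 + $11,077 + $25,957 + $8,460 = $82,131 (under)
Jul 2017–Dec 2017: $289 + $26,577 + $11,077 + $25,957 + $8,460 + $40,613 = $112,973 (under)
Aug 2017–Jan 2018: $26,577 + $11,077 + $25,957 + $8,460 + $40,613 + $5,234 = $117,918 (under)
Sep 2017–Feb 2018: $11,077 + $25,957 + $8,460 + $40,613 + $5,234 + $11,406 = $102,747 (under)
Oct 2017–Mar 2018: $25,957 + $8,460 + $40,613 + $5,234 + $11,406 + $12,172 = $103,842 (under)
Nov 2017–Apr 2018: $8,460 + $40,613 + $5,234 + $11,406 + $12,172 + $816 = $78,701 (under)
Dec 2017–May 2018: $40,613 + $5,234 + $11,406 + $12,172 + $816 + $10,240 = $80,481 (under)
No window exceeds $126,000.

No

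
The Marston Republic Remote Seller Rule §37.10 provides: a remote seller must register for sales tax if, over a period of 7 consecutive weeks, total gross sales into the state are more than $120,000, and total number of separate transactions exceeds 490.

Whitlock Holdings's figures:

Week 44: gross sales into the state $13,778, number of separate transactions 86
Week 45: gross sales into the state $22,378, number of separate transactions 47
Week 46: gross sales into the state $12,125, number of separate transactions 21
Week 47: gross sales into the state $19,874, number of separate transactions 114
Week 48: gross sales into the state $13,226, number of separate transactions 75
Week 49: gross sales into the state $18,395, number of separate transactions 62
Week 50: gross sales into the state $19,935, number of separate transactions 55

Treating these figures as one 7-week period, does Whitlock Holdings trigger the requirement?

Total gross sales into the state: $13,778 + $22,378 + $12,125 + $19,874 + $13,226 + $18,395 + $19,935 = $119,711 (≤ $120,000).
Total number of separate transactions: 86 + 47 + 21 + 114 + 75 + 62 + 55 = 460 (≤ 490).
The test is 'and': the rule requires both, and at least one is not exceeded.

No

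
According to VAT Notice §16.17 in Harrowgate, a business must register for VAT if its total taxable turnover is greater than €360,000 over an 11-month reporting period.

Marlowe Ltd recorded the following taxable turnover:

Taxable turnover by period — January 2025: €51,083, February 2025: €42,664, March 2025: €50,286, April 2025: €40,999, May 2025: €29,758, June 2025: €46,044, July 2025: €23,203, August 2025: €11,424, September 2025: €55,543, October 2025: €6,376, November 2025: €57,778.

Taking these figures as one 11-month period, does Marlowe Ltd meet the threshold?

Total taxable turnover: €51,083 + €42,664 + €50,286 + €40,999 + €29,758 + €46,044 + €23,203 + €11,424 + €55,543 + €6,376 + €57,778 = €415,158.
€415,158 > €360,000, so the threshold is exceeded.

Yes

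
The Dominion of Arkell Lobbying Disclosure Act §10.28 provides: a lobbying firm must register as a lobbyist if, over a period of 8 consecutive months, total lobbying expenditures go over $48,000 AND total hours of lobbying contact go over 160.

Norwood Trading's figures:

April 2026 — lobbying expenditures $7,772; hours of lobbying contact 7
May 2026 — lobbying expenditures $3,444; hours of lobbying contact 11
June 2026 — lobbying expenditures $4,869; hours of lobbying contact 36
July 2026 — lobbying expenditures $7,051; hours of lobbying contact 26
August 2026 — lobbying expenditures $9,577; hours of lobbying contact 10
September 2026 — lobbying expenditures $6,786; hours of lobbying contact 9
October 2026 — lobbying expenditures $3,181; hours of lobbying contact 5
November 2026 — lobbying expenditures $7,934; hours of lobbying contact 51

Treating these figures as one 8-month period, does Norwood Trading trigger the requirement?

No

Total lobbying expenditures: $7,772 + $3,444 + $4,869 + $7,051 + $9,577 + $6,786 + $3,181 + $7,934 = $50,614 (> $48,000).
Total hours of lobbying contact: 7 + 11 + 36 + 26 + 10 + 9 + 5 + 51 = 155 (≤ 160).
The test is 'and': the rule requires both, and at least one is not exceeded.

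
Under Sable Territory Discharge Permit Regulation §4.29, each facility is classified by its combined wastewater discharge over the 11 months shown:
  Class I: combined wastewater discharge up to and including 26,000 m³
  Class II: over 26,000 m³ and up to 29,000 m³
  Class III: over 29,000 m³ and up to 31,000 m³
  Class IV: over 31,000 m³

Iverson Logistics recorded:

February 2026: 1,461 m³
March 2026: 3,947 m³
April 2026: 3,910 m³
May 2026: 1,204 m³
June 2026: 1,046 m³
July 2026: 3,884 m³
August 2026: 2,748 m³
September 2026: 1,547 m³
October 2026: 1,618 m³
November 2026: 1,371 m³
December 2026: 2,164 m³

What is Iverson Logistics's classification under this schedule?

Combined wastewater discharge: 1,461 m³ + 3,947 m³ + 3,910 m³ + 1,204 m³ + 1,046 m³ + 3,884 m³ + 2,748 m³ + 1,547 m³ + 1,618 m³ + 1,371 m³ + 2,164 m³ = 24,900 m³.
24,900 m³ ≤ 26,000 m³, so Class I applies.

Class I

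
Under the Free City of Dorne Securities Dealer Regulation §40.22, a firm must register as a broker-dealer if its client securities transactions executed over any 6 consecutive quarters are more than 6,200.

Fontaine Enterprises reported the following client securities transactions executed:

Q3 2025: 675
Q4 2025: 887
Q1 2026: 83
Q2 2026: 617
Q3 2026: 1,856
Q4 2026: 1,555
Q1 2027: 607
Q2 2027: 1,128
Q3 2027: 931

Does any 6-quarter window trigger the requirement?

Yes

Q3 2025–Q4 2026: 675 + 887 + 83 + 617 + 1,856 + 1,555 = 5,673 (under)
Q4 2025–Q1 2027: 887 + 83 + 617 + 1,856 + 1,555 + 607 = 5,605 (under)
Q1 2026–Q2 2027: 83 + 617 + 1,856 + 1,555 + 607 + 1,128 = 5,846 (under)
Q2 2026–Q3 2027: 617 + 1,856 + 1,555 + 607 + 1,128 + 931 = 6,694 (over)
At least one window exceeds 6,200.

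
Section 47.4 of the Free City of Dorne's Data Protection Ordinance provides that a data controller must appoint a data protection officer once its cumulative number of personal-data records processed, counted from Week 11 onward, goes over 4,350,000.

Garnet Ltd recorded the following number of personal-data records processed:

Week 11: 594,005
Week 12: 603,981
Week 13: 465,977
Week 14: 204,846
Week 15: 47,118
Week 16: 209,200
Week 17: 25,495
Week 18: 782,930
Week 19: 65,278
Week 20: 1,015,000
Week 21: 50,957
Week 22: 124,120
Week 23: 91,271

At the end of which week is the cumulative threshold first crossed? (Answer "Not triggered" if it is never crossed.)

Not triggered

Through Week 11: 594,005
Through Week 12: 1,197,986
Through Week 13: 1,663,963
Through Week 14: 1,868,809
Through Week 15: 1,915,927
Through Week 16: 2,125,127
Through Week 17: 2,150,622
Through Week 18: 2,933,552
Through Week 19: 2,998,830
Through Week 20: 4,013,830
Through Week 21: 4,064,787
Through Week 22: 4,188,907
Through Week 23: 4,280,178
Final cumulative total 4,280,178 ≤ 4,350,000; the threshold is never exceeded.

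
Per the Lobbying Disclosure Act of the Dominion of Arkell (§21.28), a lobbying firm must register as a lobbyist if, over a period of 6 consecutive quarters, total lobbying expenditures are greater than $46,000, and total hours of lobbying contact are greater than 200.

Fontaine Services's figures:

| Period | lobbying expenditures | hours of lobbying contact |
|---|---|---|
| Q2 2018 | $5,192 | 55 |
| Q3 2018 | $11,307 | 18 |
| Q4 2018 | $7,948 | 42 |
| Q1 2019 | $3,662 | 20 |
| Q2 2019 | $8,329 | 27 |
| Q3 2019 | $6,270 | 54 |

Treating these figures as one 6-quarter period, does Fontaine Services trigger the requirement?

Total lobbying expenditures: $5,192 + $11,307 + $7,948 + $3,662 + $8,329 + $6,270 = $42,708 (≤ $46,000).
Total hours of lobbying contact: 55 + 18 + 42 + 20 + 27 + 54 = 216 (> 200).
The test is 'and': the rule requires both, and at least one is not exceeded.

No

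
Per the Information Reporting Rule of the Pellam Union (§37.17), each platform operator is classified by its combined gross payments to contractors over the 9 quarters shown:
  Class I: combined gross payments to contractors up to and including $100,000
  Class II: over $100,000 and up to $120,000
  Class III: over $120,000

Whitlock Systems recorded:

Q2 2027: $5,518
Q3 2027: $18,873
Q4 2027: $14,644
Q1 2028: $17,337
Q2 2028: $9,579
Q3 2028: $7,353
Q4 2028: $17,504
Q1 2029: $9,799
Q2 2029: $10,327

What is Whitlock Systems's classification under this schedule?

Combined gross payments to contractors: $5,518 + $18,873 + $14,644 + $17,337 + $9,579 + $7,353 + $17,504 + $9,799 + $10,327 = $110,934.
$100,000 < $110,934 ≤ $120,000, so Class II applies.

Class II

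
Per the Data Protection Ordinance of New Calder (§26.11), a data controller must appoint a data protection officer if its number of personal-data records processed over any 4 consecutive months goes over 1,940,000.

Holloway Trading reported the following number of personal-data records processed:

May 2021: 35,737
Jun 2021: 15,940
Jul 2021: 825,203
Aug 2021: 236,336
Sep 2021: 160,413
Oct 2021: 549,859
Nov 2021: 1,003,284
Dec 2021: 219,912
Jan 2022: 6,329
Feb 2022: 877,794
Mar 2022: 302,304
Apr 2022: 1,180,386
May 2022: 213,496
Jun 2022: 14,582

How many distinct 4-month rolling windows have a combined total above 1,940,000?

May 2021–Aug 2021: 35,737 + 15,940 + 825,203 + 236,336 = 1,113,216 (under)
Jun 2021–Sep 2021: 15,940 + 825,203 + 236,336 + 160,413 = 1,237,892 (under)
Jul 2021–Oct 2021: 825,203 + 236,336 + 160,413 + 549,859 = 1,771,811 (under)
Aug 2021–Nov 2021: 236,336 + 160,413 + 549,859 + 1,003,284 = 1,949,892 (over)
Sep 2021–Dec 2021: 160,413 + 549,859 + 1,003,284 + 219,912 = 1,933,468 (under)
Oct 2021–Jan 2022: 549,859 + 1,003,284 + 219,912 + 6,329 = 1,779,384 (under)
Nov 2021–Feb 2022: 1,003,284 + 219,912 + 6,329 + 877,794 = 2,107,319 (over)
Dec 2021–Mar 2022: 219,912 + 6,329 + 877,794 + 302,304 = 1,406,339 (under)
Jan 2022–Apr 2022: 6,329 + 877,794 + 302,304 + 1,180,386 = 2,366,813 (over)
Feb 2022–May 2022: 877,794 + 302,304 + 1,180,386 + 213,496 = 2,573,980 (over)
Mar 2022–Jun 2022: 302,304 + 1,180,386 + 213,496 + 14,582 = 1,710,768 (under)
4 windows exceed the threshold.

4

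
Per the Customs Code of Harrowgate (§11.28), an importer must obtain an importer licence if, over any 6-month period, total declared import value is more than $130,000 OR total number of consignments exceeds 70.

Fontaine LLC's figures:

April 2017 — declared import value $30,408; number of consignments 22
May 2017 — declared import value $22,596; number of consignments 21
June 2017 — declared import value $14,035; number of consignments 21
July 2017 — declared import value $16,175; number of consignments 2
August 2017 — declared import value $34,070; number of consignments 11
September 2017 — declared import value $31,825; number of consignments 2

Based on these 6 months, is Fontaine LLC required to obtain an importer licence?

Yes

Total declared import value: $30,408 + $22,596 + $14,035 + $16,175 + $34,070 + $31,825 = $149,109 (> $130,000).
Total number of consignments: 22 + 21 + 21 + 2 + 11 + 2 = 79 (> 70).
The test is 'or': at least one threshold is exceeded.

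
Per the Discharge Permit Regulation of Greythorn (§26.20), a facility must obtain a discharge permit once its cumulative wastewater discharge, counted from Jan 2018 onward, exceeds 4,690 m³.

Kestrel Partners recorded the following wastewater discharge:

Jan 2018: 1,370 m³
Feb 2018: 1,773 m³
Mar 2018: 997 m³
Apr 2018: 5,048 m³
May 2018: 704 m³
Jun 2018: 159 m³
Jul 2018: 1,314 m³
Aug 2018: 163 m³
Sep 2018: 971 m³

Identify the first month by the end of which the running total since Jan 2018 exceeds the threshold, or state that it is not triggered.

Apr 2018

Through Jan 2018: 1,370 m³
Through Feb 2018: 3,143 m³
Through Mar 2018: 4,140 m³
Through Apr 2018: 9,188 m³ ← exceeds threshold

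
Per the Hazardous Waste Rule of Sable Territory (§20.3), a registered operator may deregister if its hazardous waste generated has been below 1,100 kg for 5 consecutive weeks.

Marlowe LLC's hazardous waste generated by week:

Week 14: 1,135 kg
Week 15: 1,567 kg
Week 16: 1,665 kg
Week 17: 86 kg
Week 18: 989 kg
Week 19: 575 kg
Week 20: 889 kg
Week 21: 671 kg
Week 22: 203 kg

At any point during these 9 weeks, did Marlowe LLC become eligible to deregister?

Weeks below 1,100 kg: Week 17, Week 18, Week 19, Week 20, Week 21, Week 22.
Longest run of consecutive weeks below the threshold: 6.
6 ≥ 5, so Marlowe LLC became eligible.

Yes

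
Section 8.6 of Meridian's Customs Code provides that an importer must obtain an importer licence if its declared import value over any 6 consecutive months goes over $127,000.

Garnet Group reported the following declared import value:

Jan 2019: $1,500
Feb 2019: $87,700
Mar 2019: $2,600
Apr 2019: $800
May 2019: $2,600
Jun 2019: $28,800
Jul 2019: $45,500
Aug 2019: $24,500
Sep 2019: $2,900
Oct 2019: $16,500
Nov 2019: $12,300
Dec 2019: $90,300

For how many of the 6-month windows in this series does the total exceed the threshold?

3

Jan 2019–Jun 2019: $1,500 + $87,700 + $2,600 + $800 + $2,600 + $28,800 = $124,000 (under)
Feb 2019–Jul 2019: $87,700 + $2,600 + $800 + $2,600 + $28,800 + $45,500 = $168,000 (over)
Mar 2019–Aug 2019: $2,600 + $800 + $2,600 + $28,800 + $45,500 + $24,500 = $104,800 (under)
Apr 2019–Sep 2019: $800 + $2,600 + $28,800 + $45,500 + $24,500 + $2,900 = $105,100 (under)
May 2019–Oct 2019: $2,600 + $28,800 + $45,500 + $24,500 + $2,900 + $16,500 = $120,800 (under)
Jun 2019–Nov 2019: $28,800 + $45,500 + $24,500 + $2,900 + $16,500 + $12,300 = $130,500 (over)
Jul 2019–Dec 2019: $45,500 + $24,500 + $2,900 + $16,500 + $12,300 + $90,300 = $192,000 (over)
3 windows exceed the threshold.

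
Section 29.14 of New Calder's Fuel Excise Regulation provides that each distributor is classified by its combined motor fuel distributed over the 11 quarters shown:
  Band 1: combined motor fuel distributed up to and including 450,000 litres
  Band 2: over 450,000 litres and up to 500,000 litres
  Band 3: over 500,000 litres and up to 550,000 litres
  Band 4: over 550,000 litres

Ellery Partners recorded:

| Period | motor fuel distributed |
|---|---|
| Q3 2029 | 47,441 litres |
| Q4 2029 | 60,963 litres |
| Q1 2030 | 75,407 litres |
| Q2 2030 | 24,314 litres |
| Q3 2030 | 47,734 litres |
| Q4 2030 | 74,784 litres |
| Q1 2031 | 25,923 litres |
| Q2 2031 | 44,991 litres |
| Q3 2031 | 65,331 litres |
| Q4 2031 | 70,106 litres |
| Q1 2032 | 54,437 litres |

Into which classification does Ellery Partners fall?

Band 4

Combined motor fuel distributed: 47,441 litres + 60,963 litres + 75,407 litres + 24,314 litres + 47,734 litres + 74,784 litres + 25,923 litres + 44,991 litres + 65,331 litres + 70,106 litres + 54,437 litres = 591,431 litres.
591,431 litres > 550,000 litres, so Band 4 applies.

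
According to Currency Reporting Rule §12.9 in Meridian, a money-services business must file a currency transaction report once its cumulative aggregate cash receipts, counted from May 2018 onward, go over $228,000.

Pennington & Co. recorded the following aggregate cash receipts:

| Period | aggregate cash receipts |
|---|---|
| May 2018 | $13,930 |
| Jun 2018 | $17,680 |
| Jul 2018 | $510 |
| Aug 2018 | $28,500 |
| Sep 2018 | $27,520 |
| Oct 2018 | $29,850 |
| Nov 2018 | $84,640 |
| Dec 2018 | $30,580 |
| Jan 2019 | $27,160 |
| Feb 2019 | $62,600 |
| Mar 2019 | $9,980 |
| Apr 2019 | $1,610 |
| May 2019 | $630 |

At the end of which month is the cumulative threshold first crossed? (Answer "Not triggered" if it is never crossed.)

Dec 2018

Through May 2018: $13,930
Through Jun 2018: $31,610
Through Jul 2018: $32,120
Through Aug 2018: $60,620
Through Sep 2018: $88,140
Through Oct 2018: $117,990
Through Nov 2018: $202,630
Through Dec 2018: $233,210 ← exceeds threshold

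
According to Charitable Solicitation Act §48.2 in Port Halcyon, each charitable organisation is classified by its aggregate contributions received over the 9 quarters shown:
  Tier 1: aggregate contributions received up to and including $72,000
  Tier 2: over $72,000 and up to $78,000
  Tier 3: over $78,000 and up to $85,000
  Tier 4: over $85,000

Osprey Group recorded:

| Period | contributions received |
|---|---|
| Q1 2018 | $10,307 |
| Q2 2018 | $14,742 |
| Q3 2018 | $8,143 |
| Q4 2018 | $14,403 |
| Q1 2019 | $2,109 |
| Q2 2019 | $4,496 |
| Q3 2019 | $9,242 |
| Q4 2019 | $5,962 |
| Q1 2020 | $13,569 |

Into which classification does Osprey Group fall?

Aggregate contributions received: $10,307 + $14,742 + $8,143 + $14,403 + $2,109 + $4,496 + $9,242 + $5,962 + $13,569 = $82,973.
$78,000 < $82,973 ≤ $85,000, so Tier 3 applies.

Tier 3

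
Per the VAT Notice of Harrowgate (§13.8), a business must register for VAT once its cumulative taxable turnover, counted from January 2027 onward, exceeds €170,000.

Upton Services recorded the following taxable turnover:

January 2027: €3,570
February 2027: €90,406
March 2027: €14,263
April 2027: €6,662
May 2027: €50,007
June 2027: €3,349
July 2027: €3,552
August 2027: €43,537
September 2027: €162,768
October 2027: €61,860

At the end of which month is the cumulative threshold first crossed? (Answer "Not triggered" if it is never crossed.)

Through January 2027: €3,570
Through February 2027: €93,976
Through March 2027: €108,239
Through April 2027: €114,901
Through May 2027: €164,908
Through June 2027: €168,257
Through July 2027: €171,809 ← exceeds threshold

July 2027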